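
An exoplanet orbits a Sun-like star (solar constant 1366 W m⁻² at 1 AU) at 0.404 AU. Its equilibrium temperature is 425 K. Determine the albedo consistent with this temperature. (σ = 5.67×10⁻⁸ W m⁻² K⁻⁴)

Flux at 0.404 AU: S = 1366/0.404² = 8370 W m⁻².
From T_eq⁴ = S(1−A)/(4σ): 1−A = 4σT_eq⁴/S.
1−A = 4 × 5.67×10⁻⁸ × (425)⁴ / 8370 = 0.884.

A ≈ 0.12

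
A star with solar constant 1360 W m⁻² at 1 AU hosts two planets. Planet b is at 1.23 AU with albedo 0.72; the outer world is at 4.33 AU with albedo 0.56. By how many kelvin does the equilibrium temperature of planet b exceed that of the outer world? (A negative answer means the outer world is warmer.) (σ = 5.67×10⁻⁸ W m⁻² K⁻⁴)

T_eq = [S₀(1−A)/(4σd²)]^(1/4), so T ∝ (1−A)^(1/4) / √d.
T₁ = [1360×0.28/(4×5.67×10⁻⁸×1.23²)]^(1/4) = 182.52 K.
T₂ = [1360×0.44/(4×5.67×10⁻⁸×4.33²)]^(1/4) = 108.92 K.

ΔT ≈ 73.6 K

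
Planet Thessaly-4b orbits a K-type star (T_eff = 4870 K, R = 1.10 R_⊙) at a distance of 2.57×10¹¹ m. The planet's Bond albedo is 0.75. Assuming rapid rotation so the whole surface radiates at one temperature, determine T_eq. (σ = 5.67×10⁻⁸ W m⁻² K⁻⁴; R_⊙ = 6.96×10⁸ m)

R_⋆ = 1.10 × 6.96×10⁸ = 7.66×10⁸ m.
L = 4πR_⋆²σT_⋆⁴ = 4π(7.66×10⁸)² × 5.67×10⁻⁸ × (4870)⁴ = 2.35×10²⁶ W.
S = L/(4πd²) = 283 W m⁻².
Energy balance: absorbed = emitted ⇒ πR²·S(1−A) = 4πR²·σT_eq⁴, so T_eq⁴ = S(1−A)/(4σ).
T_eq = [283 × 0.25 / (4 × 5.67×10⁻⁸)]^(1/4) = (3.12×10⁸)^(1/4) = 133 K.

T_eq ≈ 133 K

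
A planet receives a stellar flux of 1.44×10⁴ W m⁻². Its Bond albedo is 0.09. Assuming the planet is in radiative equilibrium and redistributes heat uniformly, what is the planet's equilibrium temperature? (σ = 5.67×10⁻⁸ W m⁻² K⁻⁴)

Energy balance: absorbed = emitted ⇒ πR²·S(1−A) = 4πR²·σT_eq⁴, so T_eq⁴ = S(1−A)/(4σ).
T_eq = [1.44×10⁴ × 0.91 / (4 × 5.67×10⁻⁸)]^(1/4) = (5.78×10¹⁰)^(1/4) = 490 K.

T_eq ≈ 490 K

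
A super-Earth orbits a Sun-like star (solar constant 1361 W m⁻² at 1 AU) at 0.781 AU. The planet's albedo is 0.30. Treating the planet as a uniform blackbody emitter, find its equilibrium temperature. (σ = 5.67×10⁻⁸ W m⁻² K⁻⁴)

T_eq ≈ 288 K

Flux at 0.781 AU: S = 1361/0.781² = 2230 W m⁻².
Energy balance: absorbed = emitted ⇒ πR²·S(1−A) = 4πR²·σT_eq⁴, so T_eq⁴ = S(1−A)/(4σ).
T_eq = [2230 × 0.70 / (4 × 5.67×10⁻⁸)]^(1/4) = (6.89×10⁹)^(1/4) = 288 K.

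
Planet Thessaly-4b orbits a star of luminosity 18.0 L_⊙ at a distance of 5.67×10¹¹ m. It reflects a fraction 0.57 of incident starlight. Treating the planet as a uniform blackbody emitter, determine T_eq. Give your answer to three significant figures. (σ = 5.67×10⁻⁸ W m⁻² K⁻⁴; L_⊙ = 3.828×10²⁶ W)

L = 18.0 × 3.828×10²⁶ = 6.89×10²⁷ W.
Flux: S = L/(4πd²) = 6.89×10²⁷/(4π×(5.67×10¹¹)²) = 1710 W m⁻².
Energy balance: absorbed = emitted ⇒ πR²·S(1−A) = 4πR²·σT_eq⁴, so T_eq⁴ = S(1−A)/(4σ).
T_eq = [1710 × 0.43 / (4 × 5.67×10⁻⁸)]^(1/4) = (3.23×10⁹)^(1/4) = 238 K.

T_eq ≈ 238 K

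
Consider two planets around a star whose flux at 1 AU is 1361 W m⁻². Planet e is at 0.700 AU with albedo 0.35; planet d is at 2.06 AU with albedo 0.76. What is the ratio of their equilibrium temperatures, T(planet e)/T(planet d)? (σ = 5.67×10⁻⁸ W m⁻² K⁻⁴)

T₁/T₂ ≈ 2.201

T_eq = [S₀(1−A)/(4σd²)]^(1/4), so T ∝ (1−A)^(1/4) / √d.
T₁ = [1361×0.65/(4×5.67×10⁻⁸×0.700²)]^(1/4) = 298.70 K.
T₂ = [1361×0.24/(4×5.67×10⁻⁸×2.06²)]^(1/4) = 135.73 K.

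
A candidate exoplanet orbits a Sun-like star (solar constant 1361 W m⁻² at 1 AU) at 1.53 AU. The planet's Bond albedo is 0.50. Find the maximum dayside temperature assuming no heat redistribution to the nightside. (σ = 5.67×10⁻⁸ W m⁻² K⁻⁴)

T_ss ≈ 268 K

Flux at 1.53 AU: S = 1361/1.53² = 581 W m⁻².
With no redistribution each surface element balances locally: S(1−A) = σT⁴.
T = [581 × 0.50 / 5.67×10⁻⁸]^(1/4) = (5.13×10⁹)^(1/4) = 268 K.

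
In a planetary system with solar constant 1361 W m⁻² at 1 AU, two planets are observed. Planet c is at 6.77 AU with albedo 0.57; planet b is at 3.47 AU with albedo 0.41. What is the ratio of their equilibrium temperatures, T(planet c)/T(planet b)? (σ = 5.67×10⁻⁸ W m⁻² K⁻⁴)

T_eq = [S₀(1−A)/(4σd²)]^(1/4), so T ∝ (1−A)^(1/4) / √d.
T₁ = [1361×0.43/(4×5.67×10⁻⁸×6.77²)]^(1/4) = 86.62 K.
T₂ = [1361×0.59/(4×5.67×10⁻⁸×3.47²)]^(1/4) = 130.95 K.

T₁/T₂ ≈ 0.661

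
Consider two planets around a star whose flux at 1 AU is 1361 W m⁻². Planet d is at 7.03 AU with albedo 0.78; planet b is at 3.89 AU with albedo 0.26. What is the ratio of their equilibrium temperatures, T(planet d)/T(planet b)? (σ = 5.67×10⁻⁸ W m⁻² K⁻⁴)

T₁/T₂ ≈ 0.549

T_eq = [S₀(1−A)/(4σd²)]^(1/4), so T ∝ (1−A)^(1/4) / √d.
T₁ = [1361×0.22/(4×5.67×10⁻⁸×7.03²)]^(1/4) = 71.89 K.
T₂ = [1361×0.74/(4×5.67×10⁻⁸×3.89²)]^(1/4) = 130.88 K.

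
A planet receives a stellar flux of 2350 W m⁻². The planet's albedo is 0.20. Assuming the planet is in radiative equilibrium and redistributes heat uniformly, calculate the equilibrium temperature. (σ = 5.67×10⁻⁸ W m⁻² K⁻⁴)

Energy balance: absorbed = emitted ⇒ πR²·S(1−A) = 4πR²·σT_eq⁴, so T_eq⁴ = S(1−A)/(4σ).
T_eq = [2350 × 0.80 / (4 × 5.67×10⁻⁸)]^(1/4) = (8.29×10⁹)^(1/4) = 302 K.

T_eq ≈ 302 K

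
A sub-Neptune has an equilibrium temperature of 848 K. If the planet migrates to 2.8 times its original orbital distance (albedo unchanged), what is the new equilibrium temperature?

T_eq ∝ L^(1/4) · d^(−1/2).
T′ = 848 / 2.8^(1/2) = 507 K.

T_eq ≈ 507 K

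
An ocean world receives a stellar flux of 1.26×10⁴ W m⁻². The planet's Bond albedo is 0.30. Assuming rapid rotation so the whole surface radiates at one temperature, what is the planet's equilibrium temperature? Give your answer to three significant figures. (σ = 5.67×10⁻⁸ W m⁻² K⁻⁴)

Energy balance: absorbed = emitted ⇒ πR²·S(1−A) = 4πR²·σT_eq⁴, so T_eq⁴ = S(1−A)/(4σ).
T_eq = [1.26×10⁴ × 0.70 / (4 × 5.67×10⁻⁸)]^(1/4) = (3.89×10¹⁰)^(1/4) = 444 K.

T_eq ≈ 444 K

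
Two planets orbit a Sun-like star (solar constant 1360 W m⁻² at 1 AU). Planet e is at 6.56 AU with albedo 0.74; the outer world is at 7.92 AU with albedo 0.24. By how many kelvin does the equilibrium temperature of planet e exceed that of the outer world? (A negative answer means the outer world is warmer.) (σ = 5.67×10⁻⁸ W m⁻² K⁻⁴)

T_eq = [S₀(1−A)/(4σd²)]^(1/4), so T ∝ (1−A)^(1/4) / √d.
T₁ = [1360×0.26/(4×5.67×10⁻⁸×6.56²)]^(1/4) = 77.58 K.
T₂ = [1360×0.76/(4×5.67×10⁻⁸×7.92²)]^(1/4) = 92.32 K.

ΔT ≈ -14.7 K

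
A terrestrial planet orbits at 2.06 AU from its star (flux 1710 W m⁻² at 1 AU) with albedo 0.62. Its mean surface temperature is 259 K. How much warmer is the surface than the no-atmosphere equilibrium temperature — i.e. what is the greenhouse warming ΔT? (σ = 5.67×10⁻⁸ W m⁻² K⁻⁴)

S = 1710/2.06² = 403.0 W m⁻².
T_eq = [S(1−A)/(4σ)]^(1/4) = [403.0×0.38/(4×5.67×10⁻⁸)]^(1/4) = 161.2 K.
ΔT = T_surf − T_eq = 259 − 161.2.

ΔT ≈ 97.8 K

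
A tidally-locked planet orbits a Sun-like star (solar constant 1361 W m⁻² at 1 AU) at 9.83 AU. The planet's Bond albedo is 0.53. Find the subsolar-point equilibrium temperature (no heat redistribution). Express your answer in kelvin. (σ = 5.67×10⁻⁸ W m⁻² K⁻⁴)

Flux at 9.83 AU: S = 1361/9.83² = 14.1 W m⁻².
At the subsolar point the surface absorbs S(1−A) and emits σT⁴ per unit area — no factor of 4, since only the local patch is in balance.
T = [14.1 × 0.47 / 5.67×10⁻⁸]^(1/4) = (1.17×10⁸)^(1/4) = 104 K.

T_ss ≈ 104 K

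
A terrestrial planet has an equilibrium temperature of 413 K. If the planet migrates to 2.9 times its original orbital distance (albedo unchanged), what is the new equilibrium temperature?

T_eq ∝ L^(1/4) · d^(−1/2).
T′ = 413 / 2.9^(1/2) = 243 K.

T_eq ≈ 243 K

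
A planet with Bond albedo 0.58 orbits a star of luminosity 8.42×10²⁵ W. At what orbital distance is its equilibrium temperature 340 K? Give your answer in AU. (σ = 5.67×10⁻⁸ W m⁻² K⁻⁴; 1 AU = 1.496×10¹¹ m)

From T_eq⁴ = L(1−A)/(16πσd²): d = √[L(1−A)/(16πσT_eq⁴)].
d = √[8.42×10²⁵ × 0.42 / (16π × 5.67×10⁻⁸ × (340)⁴)] = 3.05×10¹⁰ m = 0.204 AU.

d ≈ 0.204 AU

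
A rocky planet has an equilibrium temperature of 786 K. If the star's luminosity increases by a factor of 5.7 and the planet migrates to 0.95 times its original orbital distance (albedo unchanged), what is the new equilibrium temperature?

T_eq ∝ L^(1/4) · d^(−1/2).
T′ = 786 × 5.7^(1/4) / 0.95^(1/2) = 1250 K.

T_eq ≈ 1250 K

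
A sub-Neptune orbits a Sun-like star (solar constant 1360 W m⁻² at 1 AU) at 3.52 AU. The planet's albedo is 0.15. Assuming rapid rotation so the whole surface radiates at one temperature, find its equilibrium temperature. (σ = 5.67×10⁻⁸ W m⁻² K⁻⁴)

Flux at 3.52 AU: S = 1360/3.52² = 110 W m⁻².
Energy balance: absorbed = emitted ⇒ πR²·S(1−A) = 4πR²·σT_eq⁴, so T_eq⁴ = S(1−A)/(4σ).
T_eq = [110 × 0.85 / (4 × 5.67×10⁻⁸)]^(1/4) = (4.11×10⁸)^(1/4) = 142 K.

T_eq ≈ 142 K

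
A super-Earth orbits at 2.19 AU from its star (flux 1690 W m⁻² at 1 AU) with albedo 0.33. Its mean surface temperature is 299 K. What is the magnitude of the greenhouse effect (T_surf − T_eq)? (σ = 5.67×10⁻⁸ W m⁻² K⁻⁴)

ΔT ≈ 119.4 K

S = 1690/2.19² = 352.4 W m⁻².
T_eq = [S(1−A)/(4σ)]^(1/4) = [352.4×0.67/(4×5.67×10⁻⁸)]^(1/4) = 179.6 K.
ΔT = T_surf − T_eq = 299 − 179.6.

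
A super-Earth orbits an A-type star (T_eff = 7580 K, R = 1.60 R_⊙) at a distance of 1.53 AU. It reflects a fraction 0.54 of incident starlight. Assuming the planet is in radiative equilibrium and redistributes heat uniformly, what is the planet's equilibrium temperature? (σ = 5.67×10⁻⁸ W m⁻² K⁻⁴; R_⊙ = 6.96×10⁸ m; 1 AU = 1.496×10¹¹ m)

R_⋆ = 1.60 × 6.96×10⁸ = 1.11×10⁹ m.
d = 1.53 AU = 2.29×10¹¹ m.
L = 4πR_⋆²σT_⋆⁴ = 4π(1.11×10⁹)² × 5.67×10⁻⁸ × (7580)⁴ = 2.92×10²⁷ W.
S = L/(4πd²) = 4430 W m⁻².
Energy balance: absorbed = emitted ⇒ πR²·S(1−A) = 4πR²·σT_eq⁴, so T_eq⁴ = S(1−A)/(4σ).
T_eq = [4430 × 0.46 / (4 × 5.67×10⁻⁸)]^(1/4) = (8.99×10⁹)^(1/4) = 308 K.

T_eq ≈ 308 K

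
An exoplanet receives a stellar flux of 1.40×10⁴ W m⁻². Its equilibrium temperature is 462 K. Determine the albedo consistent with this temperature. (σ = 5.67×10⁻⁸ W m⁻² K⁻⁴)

A ≈ 0.26

From T_eq⁴ = S(1−A)/(4σ): 1−A = 4σT_eq⁴/S.
1−A = 4 × 5.67×10⁻⁸ × (462)⁴ / 1.40×10⁴ = 0.738.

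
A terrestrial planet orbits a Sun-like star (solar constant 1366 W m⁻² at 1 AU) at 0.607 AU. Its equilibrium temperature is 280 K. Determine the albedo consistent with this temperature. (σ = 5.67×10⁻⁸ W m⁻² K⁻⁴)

Flux at 0.607 AU: S = 1366/0.607² = 3710 W m⁻².
From T_eq⁴ = S(1−A)/(4σ): 1−A = 4σT_eq⁴/S.
1−A = 4 × 5.67×10⁻⁸ × (280)⁴ / 3710 = 0.376.

A ≈ 0.62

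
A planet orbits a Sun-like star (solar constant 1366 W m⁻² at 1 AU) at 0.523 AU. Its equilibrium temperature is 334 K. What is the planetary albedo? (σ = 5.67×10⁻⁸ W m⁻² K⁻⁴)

Flux at 0.523 AU: S = 1366/0.523² = 4990 W m⁻².
From T_eq⁴ = S(1−A)/(4σ): 1−A = 4σT_eq⁴/S.
1−A = 4 × 5.67×10⁻⁸ × (334)⁴ / 4990 = 0.565.

A ≈ 0.43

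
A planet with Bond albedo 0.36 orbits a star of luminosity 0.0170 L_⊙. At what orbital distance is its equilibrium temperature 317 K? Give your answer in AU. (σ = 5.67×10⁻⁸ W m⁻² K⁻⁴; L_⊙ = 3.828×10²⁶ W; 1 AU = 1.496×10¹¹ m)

d ≈ 0.0804 AU

L = 0.0170 × 3.828×10²⁶ = 6.51×10²⁴ W.
From T_eq⁴ = L(1−A)/(16πσd²): d = √[L(1−A)/(16πσT_eq⁴)].
d = √[6.51×10²⁴ × 0.64 / (16π × 5.67×10⁻⁸ × (317)⁴)] = 1.20×10¹⁰ m = 0.0804 AU.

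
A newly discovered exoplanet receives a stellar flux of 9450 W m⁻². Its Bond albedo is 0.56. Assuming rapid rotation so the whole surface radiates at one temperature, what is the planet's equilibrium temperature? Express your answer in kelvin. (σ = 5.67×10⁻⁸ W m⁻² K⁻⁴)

Energy balance: absorbed = emitted ⇒ πR²·S(1−A) = 4πR²·σT_eq⁴, so T_eq⁴ = S(1−A)/(4σ).
T_eq = [9450 × 0.44 / (4 × 5.67×10⁻⁸)]^(1/4) = (1.83×10¹⁰)^(1/4) = 368 K.

T_eq ≈ 368 K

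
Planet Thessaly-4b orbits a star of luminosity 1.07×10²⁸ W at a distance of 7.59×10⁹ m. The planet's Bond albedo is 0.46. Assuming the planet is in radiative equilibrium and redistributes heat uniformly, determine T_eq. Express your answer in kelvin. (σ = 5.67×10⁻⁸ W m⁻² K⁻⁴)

T_eq ≈ 2440 K

Flux: S = L/(4πd²) = 1.07×10²⁸/(4π×(7.59×10⁹)²) = 1.48×10⁷ W m⁻².
Energy balance: absorbed = emitted ⇒ πR²·S(1−A) = 4πR²·σT_eq⁴, so T_eq⁴ = S(1−A)/(4σ).
T_eq = [1.48×10⁷ × 0.54 / (4 × 5.67×10⁻⁸)]^(1/4) = (3.52×10¹³)^(1/4) = 2440 K.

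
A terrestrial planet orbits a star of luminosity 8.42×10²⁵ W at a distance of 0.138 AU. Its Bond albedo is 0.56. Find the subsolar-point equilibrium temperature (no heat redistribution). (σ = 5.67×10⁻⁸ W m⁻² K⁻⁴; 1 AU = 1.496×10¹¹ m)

T_ss ≈ 591 K

d = 0.138 AU = 2.06×10¹⁰ m.
Flux: S = L/(4πd²) = 8.42×10²⁵/(4π×(2.06×10¹⁰)²) = 1.57×10⁴ W m⁻².
At the subsolar point the surface absorbs S(1−A) and emits σT⁴ per unit area — no factor of 4, since only the local patch is in balance.
T = [1.57×10⁴ × 0.44 / 5.67×10⁻⁸]^(1/4) = (1.22×10¹¹)^(1/4) = 591 K.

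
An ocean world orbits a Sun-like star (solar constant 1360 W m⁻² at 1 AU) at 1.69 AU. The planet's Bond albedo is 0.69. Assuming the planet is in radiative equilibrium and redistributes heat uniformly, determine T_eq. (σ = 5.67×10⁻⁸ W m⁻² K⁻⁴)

Flux at 1.69 AU: S = 1360/1.69² = 476 W m⁻².
Energy balance: absorbed = emitted ⇒ πR²·S(1−A) = 4πR²·σT_eq⁴, so T_eq⁴ = S(1−A)/(4σ).
T_eq = [476 × 0.31 / (4 × 5.67×10⁻⁸)]^(1/4) = (6.51×10⁸)^(1/4) = 160 K.

T_eq ≈ 160 K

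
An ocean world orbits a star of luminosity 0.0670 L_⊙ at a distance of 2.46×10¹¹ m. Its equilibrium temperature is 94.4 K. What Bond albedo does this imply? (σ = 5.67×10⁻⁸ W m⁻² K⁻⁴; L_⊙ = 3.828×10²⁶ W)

A ≈ 0.47

L = 0.0670 × 3.828×10²⁶ = 2.56×10²⁵ W.
Flux: S = L/(4πd²) = 2.56×10²⁵/(4π×(2.46×10¹¹)²) = 33.7 W m⁻².
From T_eq⁴ = S(1−A)/(4σ): 1−A = 4σT_eq⁴/S.
1−A = 4 × 5.67×10⁻⁸ × (94.4)⁴ / 33.7 = 0.534.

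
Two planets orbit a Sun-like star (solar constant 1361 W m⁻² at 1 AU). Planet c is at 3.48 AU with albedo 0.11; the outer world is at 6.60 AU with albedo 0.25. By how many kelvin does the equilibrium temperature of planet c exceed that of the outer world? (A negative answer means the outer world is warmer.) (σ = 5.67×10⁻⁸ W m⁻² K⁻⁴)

ΔT ≈ 44.1 K

T_eq = [S₀(1−A)/(4σd²)]^(1/4), so T ∝ (1−A)^(1/4) / √d.
T₁ = [1361×0.89/(4×5.67×10⁻⁸×3.48²)]^(1/4) = 144.91 K.
T₂ = [1361×0.75/(4×5.67×10⁻⁸×6.60²)]^(1/4) = 100.82 K.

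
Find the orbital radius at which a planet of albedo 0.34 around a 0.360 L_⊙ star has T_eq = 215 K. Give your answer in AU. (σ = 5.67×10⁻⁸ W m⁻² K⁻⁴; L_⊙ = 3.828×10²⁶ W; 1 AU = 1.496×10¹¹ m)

d ≈ 0.817 AU

L = 0.360 × 3.828×10²⁶ = 1.38×10²⁶ W.
From T_eq⁴ = L(1−A)/(16πσd²): d = √[L(1−A)/(16πσT_eq⁴)].
d = √[1.38×10²⁶ × 0.66 / (16π × 5.67×10⁻⁸ × (215)⁴)] = 1.22×10¹¹ m = 0.817 AU.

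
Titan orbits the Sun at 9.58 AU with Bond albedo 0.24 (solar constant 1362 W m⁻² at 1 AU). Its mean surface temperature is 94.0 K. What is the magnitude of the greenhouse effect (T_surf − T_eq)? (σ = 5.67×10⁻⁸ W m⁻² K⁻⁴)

S = 1362/9.58² = 14.84 W m⁻².
T_eq = [S(1−A)/(4σ)]^(1/4) = [14.84×0.76/(4×5.67×10⁻⁸)]^(1/4) = 84.0 K.
ΔT = T_surf − T_eq = 94 − 84.0.

ΔT ≈ 10.0 K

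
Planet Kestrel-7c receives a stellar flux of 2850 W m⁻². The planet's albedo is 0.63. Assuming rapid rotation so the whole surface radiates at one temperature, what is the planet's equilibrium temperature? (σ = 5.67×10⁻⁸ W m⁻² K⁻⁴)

Energy balance: absorbed = emitted ⇒ πR²·S(1−A) = 4πR²·σT_eq⁴, so T_eq⁴ = S(1−A)/(4σ).
T_eq = [2850 × 0.37 / (4 × 5.67×10⁻⁸)]^(1/4) = (4.65×10⁹)^(1/4) = 261 K.

T_eq ≈ 261 K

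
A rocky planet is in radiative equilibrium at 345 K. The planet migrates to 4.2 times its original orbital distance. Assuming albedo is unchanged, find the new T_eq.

T_eq ∝ L^(1/4) · d^(−1/2).
T′ = 345 / 4.2^(1/2) = 168 K.

T_eq ≈ 168 K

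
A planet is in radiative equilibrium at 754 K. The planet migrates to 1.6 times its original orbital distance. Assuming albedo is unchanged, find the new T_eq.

T_eq ∝ L^(1/4) · d^(−1/2).
T′ = 754 / 1.6^(1/2) = 596 K.

T_eq ≈ 596 K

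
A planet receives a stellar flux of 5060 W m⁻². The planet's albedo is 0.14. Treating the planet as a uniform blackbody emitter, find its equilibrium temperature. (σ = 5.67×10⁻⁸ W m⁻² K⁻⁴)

T_eq ≈ 372 K

Energy balance: absorbed = emitted ⇒ πR²·S(1−A) = 4πR²·σT_eq⁴, so T_eq⁴ = S(1−A)/(4σ).
T_eq = [5060 × 0.86 / (4 × 5.67×10⁻⁸)]^(1/4) = (1.92×10¹⁰)^(1/4) = 372 K.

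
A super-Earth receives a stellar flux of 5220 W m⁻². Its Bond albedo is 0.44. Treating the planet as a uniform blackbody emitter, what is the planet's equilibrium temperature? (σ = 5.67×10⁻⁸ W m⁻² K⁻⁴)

T_eq ≈ 337 K

Energy balance: absorbed = emitted ⇒ πR²·S(1−A) = 4πR²·σT_eq⁴, so T_eq⁴ = S(1−A)/(4σ).
T_eq = [5220 × 0.56 / (4 × 5.67×10⁻⁸)]^(1/4) = (1.29×10¹⁰)^(1/4) = 337 K.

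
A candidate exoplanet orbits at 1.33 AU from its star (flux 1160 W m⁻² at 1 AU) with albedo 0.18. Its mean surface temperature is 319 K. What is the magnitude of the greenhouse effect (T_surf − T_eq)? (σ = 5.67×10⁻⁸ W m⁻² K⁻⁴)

ΔT ≈ 98.3 K

S = 1160/1.33² = 655.8 W m⁻².
T_eq = [S(1−A)/(4σ)]^(1/4) = [655.8×0.82/(4×5.67×10⁻⁸)]^(1/4) = 220.7 K.
ΔT = T_surf − T_eq = 319 − 220.7.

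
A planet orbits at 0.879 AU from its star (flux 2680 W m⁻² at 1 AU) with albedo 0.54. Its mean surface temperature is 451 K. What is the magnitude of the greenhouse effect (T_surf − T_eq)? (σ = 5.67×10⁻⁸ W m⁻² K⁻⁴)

ΔT ≈ 161.4 K

S = 2680/0.879² = 3469 W m⁻².
T_eq = [S(1−A)/(4σ)]^(1/4) = [3469×0.46/(4×5.67×10⁻⁸)]^(1/4) = 289.6 K.
ΔT = T_surf − T_eq = 451 − 289.6.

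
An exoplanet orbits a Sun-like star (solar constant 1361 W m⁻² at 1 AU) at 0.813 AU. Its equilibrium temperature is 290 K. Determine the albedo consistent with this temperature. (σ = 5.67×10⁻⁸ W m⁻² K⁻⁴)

A ≈ 0.22

Flux at 0.813 AU: S = 1361/0.813² = 2060 W m⁻².
From T_eq⁴ = S(1−A)/(4σ): 1−A = 4σT_eq⁴/S.
1−A = 4 × 5.67×10⁻⁸ × (290)⁴ / 2060 = 0.779.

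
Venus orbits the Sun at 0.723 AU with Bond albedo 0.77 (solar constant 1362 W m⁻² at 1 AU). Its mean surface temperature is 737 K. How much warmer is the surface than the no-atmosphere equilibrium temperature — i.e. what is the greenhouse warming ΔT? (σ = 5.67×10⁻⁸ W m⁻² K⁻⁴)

ΔT ≈ 510.3 K

S = 1362/0.723² = 2606 W m⁻².
T_eq = [S(1−A)/(4σ)]^(1/4) = [2606×0.23/(4×5.67×10⁻⁸)]^(1/4) = 226.7 K.
ΔT = T_surf − T_eq = 737 − 226.7.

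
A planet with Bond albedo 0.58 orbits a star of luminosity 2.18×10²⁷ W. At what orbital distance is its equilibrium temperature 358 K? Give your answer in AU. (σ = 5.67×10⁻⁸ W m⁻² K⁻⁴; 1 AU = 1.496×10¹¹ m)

From T_eq⁴ = L(1−A)/(16πσd²): d = √[L(1−A)/(16πσT_eq⁴)].
d = √[2.18×10²⁷ × 0.42 / (16π × 5.67×10⁻⁸ × (358)⁴)] = 1.40×10¹¹ m = 0.935 AU.

d ≈ 0.935 AU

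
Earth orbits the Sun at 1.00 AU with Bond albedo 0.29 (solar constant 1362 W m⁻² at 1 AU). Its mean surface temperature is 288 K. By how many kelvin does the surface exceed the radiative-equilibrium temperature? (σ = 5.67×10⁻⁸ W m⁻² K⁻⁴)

S = 1362/1.00² = 1362 W m⁻².
T_eq = [S(1−A)/(4σ)]^(1/4) = [1362×0.71/(4×5.67×10⁻⁸)]^(1/4) = 255.5 K.
ΔT = T_surf − T_eq = 288 − 255.5.

ΔT ≈ 32.5 K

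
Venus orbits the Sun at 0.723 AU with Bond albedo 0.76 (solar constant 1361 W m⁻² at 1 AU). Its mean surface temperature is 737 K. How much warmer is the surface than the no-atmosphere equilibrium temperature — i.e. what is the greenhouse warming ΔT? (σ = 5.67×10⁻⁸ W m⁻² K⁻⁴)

S = 1361/0.723² = 2604 W m⁻².
T_eq = [S(1−A)/(4σ)]^(1/4) = [2604×0.24/(4×5.67×10⁻⁸)]^(1/4) = 229.1 K.
ΔT = T_surf − T_eq = 737 − 229.1.

ΔT ≈ 507.9 K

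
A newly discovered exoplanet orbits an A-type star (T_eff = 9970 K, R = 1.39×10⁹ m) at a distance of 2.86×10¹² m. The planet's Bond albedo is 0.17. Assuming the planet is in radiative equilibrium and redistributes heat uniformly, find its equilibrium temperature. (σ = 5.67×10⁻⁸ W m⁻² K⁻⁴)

T_eq ≈ 148 K

L = 4πR_⋆²σT_⋆⁴ = 4π(1.39×10⁹)² × 5.67×10⁻⁸ × (9970)⁴ = 1.36×10²⁸ W.
S = L/(4πd²) = 132 W m⁻².
Energy balance: absorbed = emitted ⇒ πR²·S(1−A) = 4πR²·σT_eq⁴, so T_eq⁴ = S(1−A)/(4σ).
T_eq = [132 × 0.83 / (4 × 5.67×10⁻⁸)]^(1/4) = (4.84×10⁸)^(1/4) = 148 K.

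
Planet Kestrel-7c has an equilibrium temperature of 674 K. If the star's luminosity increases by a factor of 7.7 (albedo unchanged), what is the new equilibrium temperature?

T_eq ≈ 1120 K

T_eq ∝ L^(1/4) · d^(−1/2).
T′ = 674 × 7.7^(1/4) = 1120 K.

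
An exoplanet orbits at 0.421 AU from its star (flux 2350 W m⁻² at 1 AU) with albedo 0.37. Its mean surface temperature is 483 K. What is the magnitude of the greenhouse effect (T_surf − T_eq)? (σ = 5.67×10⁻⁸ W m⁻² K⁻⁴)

S = 2350/0.421² = 1.326×10⁴ W m⁻².
T_eq = [S(1−A)/(4σ)]^(1/4) = [1.326×10⁴×0.63/(4×5.67×10⁻⁸)]^(1/4) = 438.1 K.
ΔT = T_surf − T_eq = 483 − 438.1.

ΔT ≈ 44.9 K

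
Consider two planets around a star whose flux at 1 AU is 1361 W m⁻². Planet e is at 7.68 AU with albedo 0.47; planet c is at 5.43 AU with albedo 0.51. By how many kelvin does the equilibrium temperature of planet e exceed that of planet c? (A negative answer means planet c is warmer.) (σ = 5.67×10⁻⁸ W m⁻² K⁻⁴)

ΔT ≈ -14.2 K

T_eq = [S₀(1−A)/(4σd²)]^(1/4), so T ∝ (1−A)^(1/4) / √d.
T₁ = [1361×0.53/(4×5.67×10⁻⁸×7.68²)]^(1/4) = 85.69 K.
T₂ = [1361×0.49/(4×5.67×10⁻⁸×5.43²)]^(1/4) = 99.93 K.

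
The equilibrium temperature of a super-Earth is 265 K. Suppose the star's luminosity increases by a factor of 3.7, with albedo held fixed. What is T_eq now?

T_eq ≈ 368 K

T_eq ∝ L^(1/4) · d^(−1/2).
T′ = 265 × 3.7^(1/4) = 368 K.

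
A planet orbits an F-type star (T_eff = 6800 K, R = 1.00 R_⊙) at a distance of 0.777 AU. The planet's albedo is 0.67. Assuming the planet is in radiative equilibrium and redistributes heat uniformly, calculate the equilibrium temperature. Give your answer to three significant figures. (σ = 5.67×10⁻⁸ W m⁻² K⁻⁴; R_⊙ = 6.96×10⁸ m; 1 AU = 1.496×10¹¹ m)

R_⋆ = 1.00 × 6.96×10⁸ = 6.96×10⁸ m.
d = 0.777 AU = 1.16×10¹¹ m.
L = 4πR_⋆²σT_⋆⁴ = 4π(6.96×10⁸)² × 5.67×10⁻⁸ × (6800)⁴ = 7.38×10²⁶ W.
S = L/(4πd²) = 4350 W m⁻².
Energy balance: absorbed = emitted ⇒ πR²·S(1−A) = 4πR²·σT_eq⁴, so T_eq⁴ = S(1−A)/(4σ).
T_eq = [4350 × 0.33 / (4 × 5.67×10⁻⁸)]^(1/4) = (6.32×10⁹)^(1/4) = 282 K.

T_eq ≈ 282 K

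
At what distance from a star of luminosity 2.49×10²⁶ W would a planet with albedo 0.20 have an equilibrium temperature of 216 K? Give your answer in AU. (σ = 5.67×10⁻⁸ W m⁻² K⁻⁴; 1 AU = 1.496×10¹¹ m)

From T_eq⁴ = L(1−A)/(16πσd²): d = √[L(1−A)/(16πσT_eq⁴)].
d = √[2.49×10²⁶ × 0.80 / (16π × 5.67×10⁻⁸ × (216)⁴)] = 1.79×10¹¹ m = 1.20 AU.

d ≈ 1.20 AU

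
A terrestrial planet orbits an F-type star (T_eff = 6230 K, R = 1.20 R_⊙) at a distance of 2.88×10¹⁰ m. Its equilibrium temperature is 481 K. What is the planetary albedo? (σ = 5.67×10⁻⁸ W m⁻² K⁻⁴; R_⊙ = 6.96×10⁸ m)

A ≈ 0.83

R_⋆ = 1.20 × 6.96×10⁸ = 8.35×10⁸ m.
L = 4πR_⋆²σT_⋆⁴ = 4π(8.35×10⁸)² × 5.67×10⁻⁸ × (6230)⁴ = 7.49×10²⁶ W.
S = L/(4πd²) = 7.18×10⁴ W m⁻².
From T_eq⁴ = S(1−A)/(4σ): 1−A = 4σT_eq⁴/S.
1−A = 4 × 5.67×10⁻⁸ × (481)⁴ / 7.18×10⁴ = 0.169.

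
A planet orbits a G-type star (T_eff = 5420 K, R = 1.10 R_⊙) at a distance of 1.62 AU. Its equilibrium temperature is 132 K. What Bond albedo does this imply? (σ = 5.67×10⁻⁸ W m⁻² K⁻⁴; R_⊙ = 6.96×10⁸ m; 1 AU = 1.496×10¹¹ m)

R_⋆ = 1.10 × 6.96×10⁸ = 7.66×10⁸ m.
d = 1.62 AU = 2.42×10¹¹ m.
L = 4πR_⋆²σT_⋆⁴ = 4π(7.66×10⁸)² × 5.67×10⁻⁸ × (5420)⁴ = 3.60×10²⁶ W.
S = L/(4πd²) = 488 W m⁻².
From T_eq⁴ = S(1−A)/(4σ): 1−A = 4σT_eq⁴/S.
1−A = 4 × 5.67×10⁻⁸ × (132)⁴ / 488 = 0.141.

A ≈ 0.86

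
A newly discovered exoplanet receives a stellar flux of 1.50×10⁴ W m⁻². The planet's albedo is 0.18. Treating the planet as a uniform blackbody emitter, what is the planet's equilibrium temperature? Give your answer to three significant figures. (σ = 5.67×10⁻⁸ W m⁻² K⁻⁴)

T_eq ≈ 483 K

Energy balance: absorbed = emitted ⇒ πR²·S(1−A) = 4πR²·σT_eq⁴, so T_eq⁴ = S(1−A)/(4σ).
T_eq = [1.50×10⁴ × 0.82 / (4 × 5.67×10⁻⁸)]^(1/4) = (5.42×10¹⁰)^(1/4) = 483 K.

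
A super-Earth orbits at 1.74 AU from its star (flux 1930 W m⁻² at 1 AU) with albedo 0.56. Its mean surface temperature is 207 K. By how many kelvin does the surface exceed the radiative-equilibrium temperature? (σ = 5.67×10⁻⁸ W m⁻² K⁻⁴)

S = 1930/1.74² = 637.5 W m⁻².
T_eq = [S(1−A)/(4σ)]^(1/4) = [637.5×0.44/(4×5.67×10⁻⁸)]^(1/4) = 187.5 K.
ΔT = T_surf − T_eq = 207 − 187.5.

ΔT ≈ 19.5 K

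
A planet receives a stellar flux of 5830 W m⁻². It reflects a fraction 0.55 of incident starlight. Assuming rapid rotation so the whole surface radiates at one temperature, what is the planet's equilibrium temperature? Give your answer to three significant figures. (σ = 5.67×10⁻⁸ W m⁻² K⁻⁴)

T_eq ≈ 328 K

Energy balance: absorbed = emitted ⇒ πR²·S(1−A) = 4πR²·σT_eq⁴, so T_eq⁴ = S(1−A)/(4σ).
T_eq = [5830 × 0.45 / (4 × 5.67×10⁻⁸)]^(1/4) = (1.16×10¹⁰)^(1/4) = 328 K.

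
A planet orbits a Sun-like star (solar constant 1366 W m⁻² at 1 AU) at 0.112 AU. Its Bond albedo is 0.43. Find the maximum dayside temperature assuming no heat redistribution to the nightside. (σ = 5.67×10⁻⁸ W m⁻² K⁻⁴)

T_ss ≈ 1020 K

Flux at 0.112 AU: S = 1366/0.112² = 1.09×10⁵ W m⁻².
With no redistribution each surface element balances locally: S(1−A) = σT⁴.
T = [1.09×10⁵ × 0.57 / 5.67×10⁻⁸]^(1/4) = (1.09×10¹²)^(1/4) = 1020 K.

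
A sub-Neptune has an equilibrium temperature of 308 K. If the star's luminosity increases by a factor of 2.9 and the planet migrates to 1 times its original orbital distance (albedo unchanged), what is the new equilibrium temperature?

T_eq ≈ 402 K

T_eq ∝ L^(1/4) · d^(−1/2).
T′ = 308 × 2.9^(1/4) / 1^(1/2) = 402 K.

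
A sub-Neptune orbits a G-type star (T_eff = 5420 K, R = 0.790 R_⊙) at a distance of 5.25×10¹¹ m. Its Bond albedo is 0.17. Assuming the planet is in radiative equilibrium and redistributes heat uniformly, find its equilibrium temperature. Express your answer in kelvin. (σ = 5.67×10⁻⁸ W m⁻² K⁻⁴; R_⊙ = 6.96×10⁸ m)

R_⋆ = 0.790 × 6.96×10⁸ = 5.50×10⁸ m.
L = 4πR_⋆²σT_⋆⁴ = 4π(5.50×10⁸)² × 5.67×10⁻⁸ × (5420)⁴ = 1.86×10²⁶ W.
S = L/(4πd²) = 53.7 W m⁻².
Energy balance: absorbed = emitted ⇒ πR²·S(1−A) = 4πR²·σT_eq⁴, so T_eq⁴ = S(1−A)/(4σ).
T_eq = [53.7 × 0.83 / (4 × 5.67×10⁻⁸)]^(1/4) = (1.96×10⁸)^(1/4) = 118 K.

T_eq ≈ 118 K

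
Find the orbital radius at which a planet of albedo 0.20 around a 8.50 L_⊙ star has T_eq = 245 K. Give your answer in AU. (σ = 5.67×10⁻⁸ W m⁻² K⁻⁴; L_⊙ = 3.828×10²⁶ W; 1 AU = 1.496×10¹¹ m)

d ≈ 3.37 AU

L = 8.50 × 3.828×10²⁶ = 3.25×10²⁷ W.
From T_eq⁴ = L(1−A)/(16πσd²): d = √[L(1−A)/(16πσT_eq⁴)].
d = √[3.25×10²⁷ × 0.80 / (16π × 5.67×10⁻⁸ × (245)⁴)] = 5.03×10¹¹ m = 3.37 AU.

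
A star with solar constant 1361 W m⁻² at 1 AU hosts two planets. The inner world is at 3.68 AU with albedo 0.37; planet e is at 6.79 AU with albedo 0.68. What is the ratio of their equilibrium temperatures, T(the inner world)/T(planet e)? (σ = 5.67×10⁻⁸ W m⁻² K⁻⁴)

T₁/T₂ ≈ 1.609

T_eq = [S₀(1−A)/(4σd²)]^(1/4), so T ∝ (1−A)^(1/4) / √d.
T₁ = [1361×0.63/(4×5.67×10⁻⁸×3.68²)]^(1/4) = 129.26 K.
T₂ = [1361×0.32/(4×5.67×10⁻⁸×6.79²)]^(1/4) = 80.34 K.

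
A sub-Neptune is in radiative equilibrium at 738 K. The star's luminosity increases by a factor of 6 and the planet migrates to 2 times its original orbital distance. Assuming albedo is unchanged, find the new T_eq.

T_eq ≈ 817 K

T_eq ∝ L^(1/4) · d^(−1/2).
T′ = 738 × 6^(1/4) / 2^(1/2) = 817 K.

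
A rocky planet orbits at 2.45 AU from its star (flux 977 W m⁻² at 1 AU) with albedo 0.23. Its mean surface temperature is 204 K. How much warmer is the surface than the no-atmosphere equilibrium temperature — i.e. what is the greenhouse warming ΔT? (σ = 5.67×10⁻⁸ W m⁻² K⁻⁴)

S = 977/2.45² = 162.8 W m⁻².
T_eq = [S(1−A)/(4σ)]^(1/4) = [162.8×0.77/(4×5.67×10⁻⁸)]^(1/4) = 153.3 K.
ΔT = T_surf − T_eq = 204 − 153.3.

ΔT ≈ 50.7 K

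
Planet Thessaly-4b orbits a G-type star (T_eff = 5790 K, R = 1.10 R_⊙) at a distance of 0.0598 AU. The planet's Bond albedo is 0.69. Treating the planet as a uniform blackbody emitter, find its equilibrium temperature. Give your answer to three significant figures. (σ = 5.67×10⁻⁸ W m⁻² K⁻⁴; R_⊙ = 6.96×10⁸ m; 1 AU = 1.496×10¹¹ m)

T_eq ≈ 894 K

R_⋆ = 1.10 × 6.96×10⁸ = 7.66×10⁸ m.
d = 0.0598 AU = 8.95×10⁹ m.
L = 4πR_⋆²σT_⋆⁴ = 4π(7.66×10⁸)² × 5.67×10⁻⁸ × (5790)⁴ = 4.69×10²⁶ W.
S = L/(4πd²) = 4.67×10⁵ W m⁻².
Energy balance: absorbed = emitted ⇒ πR²·S(1−A) = 4πR²·σT_eq⁴, so T_eq⁴ = S(1−A)/(4σ).
T_eq = [4.67×10⁵ × 0.31 / (4 × 5.67×10⁻⁸)]^(1/4) = (6.38×10¹¹)^(1/4) = 894 K.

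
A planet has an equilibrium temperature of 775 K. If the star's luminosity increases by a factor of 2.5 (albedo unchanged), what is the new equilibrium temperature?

T_eq ∝ L^(1/4) · d^(−1/2).
T′ = 775 × 2.5^(1/4) = 975 K.

T_eq ≈ 975 K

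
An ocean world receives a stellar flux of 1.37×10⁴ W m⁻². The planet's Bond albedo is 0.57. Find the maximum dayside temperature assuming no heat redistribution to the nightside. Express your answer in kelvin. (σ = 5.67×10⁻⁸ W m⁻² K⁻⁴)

T_ss ≈ 568 K

With no redistribution each surface element balances locally: S(1−A) = σT⁴.
T = [1.37×10⁴ × 0.43 / 5.67×10⁻⁸]^(1/4) = (1.04×10¹¹)^(1/4) = 568 K.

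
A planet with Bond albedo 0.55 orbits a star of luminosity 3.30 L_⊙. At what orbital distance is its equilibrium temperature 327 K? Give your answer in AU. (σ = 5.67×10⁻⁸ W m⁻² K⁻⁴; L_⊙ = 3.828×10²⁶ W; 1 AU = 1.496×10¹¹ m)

L = 3.30 × 3.828×10²⁶ = 1.26×10²⁷ W.
From T_eq⁴ = L(1−A)/(16πσd²): d = √[L(1−A)/(16πσT_eq⁴)].
d = √[1.26×10²⁷ × 0.45 / (16π × 5.67×10⁻⁸ × (327)⁴)] = 1.32×10¹¹ m = 0.883 AU.

d ≈ 0.883 AU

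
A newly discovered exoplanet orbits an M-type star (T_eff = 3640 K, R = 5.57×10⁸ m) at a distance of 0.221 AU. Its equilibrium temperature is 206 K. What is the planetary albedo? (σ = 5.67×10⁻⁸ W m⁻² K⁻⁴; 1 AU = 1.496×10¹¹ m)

d = 0.221 AU = 3.31×10¹⁰ m.
L = 4πR_⋆²σT_⋆⁴ = 4π(5.57×10⁸)² × 5.67×10⁻⁸ × (3640)⁴ = 3.88×10²⁵ W.
S = L/(4πd²) = 2830 W m⁻².
From T_eq⁴ = S(1−A)/(4σ): 1−A = 4σT_eq⁴/S.
1−A = 4 × 5.67×10⁻⁸ × (206)⁴ / 2830 = 0.145.

A ≈ 0.86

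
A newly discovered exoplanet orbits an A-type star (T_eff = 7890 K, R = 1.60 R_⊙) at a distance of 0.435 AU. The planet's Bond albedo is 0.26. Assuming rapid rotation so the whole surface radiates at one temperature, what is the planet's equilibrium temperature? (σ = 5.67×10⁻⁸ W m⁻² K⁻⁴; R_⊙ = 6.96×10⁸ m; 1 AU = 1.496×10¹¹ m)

T_eq ≈ 677 K

R_⋆ = 1.60 × 6.96×10⁸ = 1.11×10⁹ m.
d = 0.435 AU = 6.51×10¹⁰ m.
L = 4πR_⋆²σT_⋆⁴ = 4π(1.11×10⁹)² × 5.67×10⁻⁸ × (7890)⁴ = 3.42×10²⁷ W.
S = L/(4πd²) = 6.43×10⁴ W m⁻².
Energy balance: absorbed = emitted ⇒ πR²·S(1−A) = 4πR²·σT_eq⁴, so T_eq⁴ = S(1−A)/(4σ).
T_eq = [6.43×10⁴ × 0.74 / (4 × 5.67×10⁻⁸)]^(1/4) = (2.10×10¹¹)^(1/4) = 677 K.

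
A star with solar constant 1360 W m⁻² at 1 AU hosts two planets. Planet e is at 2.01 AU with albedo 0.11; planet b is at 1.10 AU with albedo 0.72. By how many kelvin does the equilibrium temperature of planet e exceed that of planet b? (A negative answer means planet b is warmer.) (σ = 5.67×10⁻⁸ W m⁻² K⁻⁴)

ΔT ≈ -2.4 K

T_eq = [S₀(1−A)/(4σd²)]^(1/4), so T ∝ (1−A)^(1/4) / √d.
T₁ = [1360×0.89/(4×5.67×10⁻⁸×2.01²)]^(1/4) = 190.64 K.
T₂ = [1360×0.28/(4×5.67×10⁻⁸×1.10²)]^(1/4) = 193.00 K.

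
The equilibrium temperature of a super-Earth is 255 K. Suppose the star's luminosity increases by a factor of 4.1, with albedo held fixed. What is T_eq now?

T_eq ≈ 363 K

T_eq ∝ L^(1/4) · d^(−1/2).
T′ = 255 × 4.1^(1/4) = 363 K.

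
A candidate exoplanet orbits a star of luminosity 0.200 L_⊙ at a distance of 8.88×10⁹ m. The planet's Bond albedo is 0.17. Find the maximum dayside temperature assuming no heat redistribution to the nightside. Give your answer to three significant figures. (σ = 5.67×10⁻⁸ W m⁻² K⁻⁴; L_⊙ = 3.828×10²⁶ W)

L = 0.200 × 3.828×10²⁶ = 7.66×10²⁵ W.
Flux: S = L/(4πd²) = 7.66×10²⁵/(4π×(8.88×10⁹)²) = 7.73×10⁴ W m⁻².
With no redistribution each surface element balances locally: S(1−A) = σT⁴.
T = [7.73×10⁴ × 0.83 / 5.67×10⁻⁸]^(1/4) = (1.13×10¹²)^(1/4) = 1030 K.

T_ss ≈ 1030 K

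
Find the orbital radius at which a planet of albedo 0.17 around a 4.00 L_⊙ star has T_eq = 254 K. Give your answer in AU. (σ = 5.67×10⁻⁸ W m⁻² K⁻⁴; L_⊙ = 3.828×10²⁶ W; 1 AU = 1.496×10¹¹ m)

d ≈ 2.19 AU

L = 4.00 × 3.828×10²⁶ = 1.53×10²⁷ W.
From T_eq⁴ = L(1−A)/(16πσd²): d = √[L(1−A)/(16πσT_eq⁴)].
d = √[1.53×10²⁷ × 0.83 / (16π × 5.67×10⁻⁸ × (254)⁴)] = 3.27×10¹¹ m = 2.19 AU.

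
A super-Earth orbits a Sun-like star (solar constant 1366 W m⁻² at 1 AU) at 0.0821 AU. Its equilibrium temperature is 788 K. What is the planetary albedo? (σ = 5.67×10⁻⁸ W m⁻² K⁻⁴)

Flux at 0.0821 AU: S = 1366/0.0821² = 2.03×10⁵ W m⁻².
From T_eq⁴ = S(1−A)/(4σ): 1−A = 4σT_eq⁴/S.
1−A = 4 × 5.67×10⁻⁸ × (788)⁴ / 2.03×10⁵ = 0.432.

A ≈ 0.57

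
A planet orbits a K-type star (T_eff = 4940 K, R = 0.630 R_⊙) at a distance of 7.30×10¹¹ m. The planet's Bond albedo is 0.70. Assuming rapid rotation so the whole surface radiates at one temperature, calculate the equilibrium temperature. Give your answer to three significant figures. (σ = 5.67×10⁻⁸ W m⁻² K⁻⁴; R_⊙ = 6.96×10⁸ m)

T_eq ≈ 63.4 K

R_⋆ = 0.630 × 6.96×10⁸ = 4.38×10⁸ m.
L = 4πR_⋆²σT_⋆⁴ = 4π(4.38×10⁸)² × 5.67×10⁻⁸ × (4940)⁴ = 8.16×10²⁵ W.
S = L/(4πd²) = 12.2 W m⁻².
Energy balance: absorbed = emitted ⇒ πR²·S(1−A) = 4πR²·σT_eq⁴, so T_eq⁴ = S(1−A)/(4σ).
T_eq = [12.2 × 0.30 / (4 × 5.67×10⁻⁸)]^(1/4) = (1.61×10⁷)^(1/4) = 63.4 K.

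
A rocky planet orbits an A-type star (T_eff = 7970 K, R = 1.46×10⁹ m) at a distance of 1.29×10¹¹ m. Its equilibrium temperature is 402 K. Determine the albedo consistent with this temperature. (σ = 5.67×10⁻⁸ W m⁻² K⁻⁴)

L = 4πR_⋆²σT_⋆⁴ = 4π(1.46×10⁹)² × 5.67×10⁻⁸ × (7970)⁴ = 6.13×10²⁷ W.
S = L/(4πd²) = 2.93×10⁴ W m⁻².
From T_eq⁴ = S(1−A)/(4σ): 1−A = 4σT_eq⁴/S.
1−A = 4 × 5.67×10⁻⁸ × (402)⁴ / 2.93×10⁴ = 0.202.

A ≈ 0.80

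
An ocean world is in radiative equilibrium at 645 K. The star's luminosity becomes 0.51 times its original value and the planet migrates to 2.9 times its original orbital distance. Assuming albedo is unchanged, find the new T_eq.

T_eq ≈ 320 K

T_eq ∝ L^(1/4) · d^(−1/2).
T′ = 645 × 0.51^(1/4) / 2.9^(1/2) = 320 K.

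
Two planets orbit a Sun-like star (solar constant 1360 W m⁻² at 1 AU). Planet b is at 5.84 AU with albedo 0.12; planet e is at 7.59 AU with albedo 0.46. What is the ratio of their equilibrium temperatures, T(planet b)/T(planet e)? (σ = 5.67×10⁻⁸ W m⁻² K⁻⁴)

T₁/T₂ ≈ 1.288

T_eq = [S₀(1−A)/(4σd²)]^(1/4), so T ∝ (1−A)^(1/4) / √d.
T₁ = [1360×0.88/(4×5.67×10⁻⁸×5.84²)]^(1/4) = 111.53 K.
T₂ = [1360×0.54/(4×5.67×10⁻⁸×7.59²)]^(1/4) = 86.59 K.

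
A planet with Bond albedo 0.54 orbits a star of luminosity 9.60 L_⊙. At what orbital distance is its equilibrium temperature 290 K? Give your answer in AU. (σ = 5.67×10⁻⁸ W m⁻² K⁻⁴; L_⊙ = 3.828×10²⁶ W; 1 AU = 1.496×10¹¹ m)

d ≈ 1.94 AU

L = 9.60 × 3.828×10²⁶ = 3.67×10²⁷ W.
From T_eq⁴ = L(1−A)/(16πσd²): d = √[L(1−A)/(16πσT_eq⁴)].
d = √[3.67×10²⁷ × 0.46 / (16π × 5.67×10⁻⁸ × (290)⁴)] = 2.90×10¹¹ m = 1.94 AU.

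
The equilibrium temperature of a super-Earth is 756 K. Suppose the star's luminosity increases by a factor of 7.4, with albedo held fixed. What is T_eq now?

T_eq ∝ L^(1/4) · d^(−1/2).
T′ = 756 × 7.4^(1/4) = 1250 K.

T_eq ≈ 1250 K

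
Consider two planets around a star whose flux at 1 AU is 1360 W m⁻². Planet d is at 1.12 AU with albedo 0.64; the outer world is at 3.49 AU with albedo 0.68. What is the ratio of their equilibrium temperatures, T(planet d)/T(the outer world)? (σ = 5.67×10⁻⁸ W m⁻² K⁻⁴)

T₁/T₂ ≈ 1.818

T_eq = [S₀(1−A)/(4σd²)]^(1/4), so T ∝ (1−A)^(1/4) / √d.
T₁ = [1360×0.36/(4×5.67×10⁻⁸×1.12²)]^(1/4) = 203.68 K.
T₂ = [1360×0.32/(4×5.67×10⁻⁸×3.49²)]^(1/4) = 112.03 K.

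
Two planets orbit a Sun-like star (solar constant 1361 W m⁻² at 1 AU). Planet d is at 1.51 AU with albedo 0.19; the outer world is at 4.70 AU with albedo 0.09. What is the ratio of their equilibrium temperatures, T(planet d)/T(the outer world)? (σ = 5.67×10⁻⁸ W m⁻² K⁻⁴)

T_eq = [S₀(1−A)/(4σd²)]^(1/4), so T ∝ (1−A)^(1/4) / √d.
T₁ = [1361×0.81/(4×5.67×10⁻⁸×1.51²)]^(1/4) = 214.88 K.
T₂ = [1361×0.91/(4×5.67×10⁻⁸×4.70²)]^(1/4) = 125.39 K.

T₁/T₂ ≈ 1.714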